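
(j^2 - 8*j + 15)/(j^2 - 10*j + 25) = (j - 3)/(j - 5)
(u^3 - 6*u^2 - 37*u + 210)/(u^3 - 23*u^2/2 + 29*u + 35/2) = 2*(u + 6)/(2*u + 1)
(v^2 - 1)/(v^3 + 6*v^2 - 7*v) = (v + 1)/(v*(v + 7))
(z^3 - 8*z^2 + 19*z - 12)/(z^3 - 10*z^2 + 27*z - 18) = (z - 4)/(z - 6)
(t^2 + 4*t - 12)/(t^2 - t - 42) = (t - 2)/(t - 7)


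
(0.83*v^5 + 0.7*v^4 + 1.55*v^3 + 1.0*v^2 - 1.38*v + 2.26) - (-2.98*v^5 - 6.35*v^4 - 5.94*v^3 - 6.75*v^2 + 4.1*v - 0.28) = 3.81*v^5 + 7.05*v^4 + 7.49*v^3 + 7.75*v^2 - 5.48*v + 2.54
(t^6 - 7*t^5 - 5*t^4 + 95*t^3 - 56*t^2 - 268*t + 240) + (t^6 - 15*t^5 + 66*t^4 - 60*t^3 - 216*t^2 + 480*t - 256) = 2*t^6 - 22*t^5 + 61*t^4 + 35*t^3 - 272*t^2 + 212*t - 16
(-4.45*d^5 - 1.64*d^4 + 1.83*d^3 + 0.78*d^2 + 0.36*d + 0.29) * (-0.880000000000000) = 3.916*d^5 + 1.4432*d^4 - 1.6104*d^3 - 0.6864*d^2 - 0.3168*d - 0.2552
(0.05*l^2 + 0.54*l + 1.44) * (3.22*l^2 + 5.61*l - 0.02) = 0.161*l^4 + 2.0193*l^3 + 7.6652*l^2 + 8.0676*l - 0.0288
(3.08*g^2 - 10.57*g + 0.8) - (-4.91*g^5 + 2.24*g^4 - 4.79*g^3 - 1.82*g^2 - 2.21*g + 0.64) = 4.91*g^5 - 2.24*g^4 + 4.79*g^3 + 4.9*g^2 - 8.36*g + 0.16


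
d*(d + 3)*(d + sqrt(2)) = d^3 + sqrt(2)*d^2 + 3*d^2 + 3*sqrt(2)*d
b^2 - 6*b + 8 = (b - 4)*(b - 2)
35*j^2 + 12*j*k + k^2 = (5*j + k)*(7*j + k)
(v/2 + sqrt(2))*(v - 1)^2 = v^3/2 - v^2 + sqrt(2)*v^2 - 2*sqrt(2)*v + v/2 + sqrt(2)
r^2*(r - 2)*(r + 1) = r^4 - r^3 - 2*r^2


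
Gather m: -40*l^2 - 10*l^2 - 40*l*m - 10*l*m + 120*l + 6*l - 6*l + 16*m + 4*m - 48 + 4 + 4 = -50*l^2 + 120*l + m*(20 - 50*l) - 40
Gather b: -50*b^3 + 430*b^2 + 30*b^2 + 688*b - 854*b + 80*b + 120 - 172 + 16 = -50*b^3 + 460*b^2 - 86*b - 36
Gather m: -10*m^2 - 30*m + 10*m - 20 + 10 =-10*m^2 - 20*m - 10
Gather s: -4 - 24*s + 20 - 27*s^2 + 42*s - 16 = -27*s^2 + 18*s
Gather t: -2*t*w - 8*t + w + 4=t*(-2*w - 8) + w + 4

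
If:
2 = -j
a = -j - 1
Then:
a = 1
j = -2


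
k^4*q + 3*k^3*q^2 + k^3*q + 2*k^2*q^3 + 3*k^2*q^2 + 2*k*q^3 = k*(k + q)*(k + 2*q)*(k*q + q)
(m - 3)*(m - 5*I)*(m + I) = m^3 - 3*m^2 - 4*I*m^2 + 5*m + 12*I*m - 15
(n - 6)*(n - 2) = n^2 - 8*n + 12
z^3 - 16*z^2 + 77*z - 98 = (z - 7)^2*(z - 2)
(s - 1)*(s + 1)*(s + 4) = s^3 + 4*s^2 - s - 4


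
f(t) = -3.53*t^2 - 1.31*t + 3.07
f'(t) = -7.06*t - 1.31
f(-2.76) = -20.20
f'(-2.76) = 18.18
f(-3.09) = -26.59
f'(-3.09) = 20.51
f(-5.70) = -104.15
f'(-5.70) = 38.93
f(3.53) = -45.54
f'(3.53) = -26.23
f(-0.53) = 2.77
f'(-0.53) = 2.43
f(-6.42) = -134.01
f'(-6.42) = 44.02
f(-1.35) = -1.59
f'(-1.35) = 8.22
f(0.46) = 1.72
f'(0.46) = -4.56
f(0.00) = 3.07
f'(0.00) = -1.31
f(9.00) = -294.65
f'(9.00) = -64.85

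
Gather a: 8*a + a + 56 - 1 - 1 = 9*a + 54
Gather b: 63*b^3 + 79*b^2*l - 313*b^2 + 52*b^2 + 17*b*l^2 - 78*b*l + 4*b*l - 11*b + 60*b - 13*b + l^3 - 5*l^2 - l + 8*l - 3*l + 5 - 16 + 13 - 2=63*b^3 + b^2*(79*l - 261) + b*(17*l^2 - 74*l + 36) + l^3 - 5*l^2 + 4*l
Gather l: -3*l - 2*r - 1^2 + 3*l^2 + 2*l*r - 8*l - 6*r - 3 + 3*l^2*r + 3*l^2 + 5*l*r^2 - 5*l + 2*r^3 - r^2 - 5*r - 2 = l^2*(3*r + 6) + l*(5*r^2 + 2*r - 16) + 2*r^3 - r^2 - 13*r - 6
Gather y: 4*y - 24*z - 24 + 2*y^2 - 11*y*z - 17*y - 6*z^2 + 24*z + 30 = 2*y^2 + y*(-11*z - 13) - 6*z^2 + 6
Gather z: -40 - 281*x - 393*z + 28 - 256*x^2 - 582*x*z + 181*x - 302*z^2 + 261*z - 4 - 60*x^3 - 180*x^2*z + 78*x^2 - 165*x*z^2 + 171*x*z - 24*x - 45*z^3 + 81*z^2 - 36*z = -60*x^3 - 178*x^2 - 124*x - 45*z^3 + z^2*(-165*x - 221) + z*(-180*x^2 - 411*x - 168) - 16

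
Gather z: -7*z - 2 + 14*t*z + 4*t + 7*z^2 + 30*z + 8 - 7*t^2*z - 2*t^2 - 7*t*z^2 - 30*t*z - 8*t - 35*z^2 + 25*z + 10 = -2*t^2 - 4*t + z^2*(-7*t - 28) + z*(-7*t^2 - 16*t + 48) + 16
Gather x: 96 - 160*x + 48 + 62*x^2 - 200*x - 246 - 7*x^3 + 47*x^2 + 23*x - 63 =-7*x^3 + 109*x^2 - 337*x - 165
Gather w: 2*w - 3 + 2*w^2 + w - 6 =2*w^2 + 3*w - 9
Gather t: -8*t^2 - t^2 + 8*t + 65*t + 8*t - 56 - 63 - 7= -9*t^2 + 81*t - 126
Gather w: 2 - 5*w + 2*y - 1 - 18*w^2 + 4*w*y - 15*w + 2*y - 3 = -18*w^2 + w*(4*y - 20) + 4*y - 2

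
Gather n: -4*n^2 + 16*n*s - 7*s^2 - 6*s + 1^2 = -4*n^2 + 16*n*s - 7*s^2 - 6*s + 1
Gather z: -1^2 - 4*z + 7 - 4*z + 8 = 14 - 8*z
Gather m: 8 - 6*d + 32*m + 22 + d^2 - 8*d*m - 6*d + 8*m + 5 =d^2 - 12*d + m*(40 - 8*d) + 35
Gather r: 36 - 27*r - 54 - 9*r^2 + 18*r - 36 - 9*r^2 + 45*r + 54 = -18*r^2 + 36*r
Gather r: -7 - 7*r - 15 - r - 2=-8*r - 24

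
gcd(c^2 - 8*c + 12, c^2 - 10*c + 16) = c - 2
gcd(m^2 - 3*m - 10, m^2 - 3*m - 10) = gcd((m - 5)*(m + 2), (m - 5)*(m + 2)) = m^2 - 3*m - 10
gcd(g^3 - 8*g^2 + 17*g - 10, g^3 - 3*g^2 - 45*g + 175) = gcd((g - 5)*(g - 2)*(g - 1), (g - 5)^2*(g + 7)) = g - 5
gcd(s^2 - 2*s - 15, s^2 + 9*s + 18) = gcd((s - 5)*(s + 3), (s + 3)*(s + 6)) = s + 3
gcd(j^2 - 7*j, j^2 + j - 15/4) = 1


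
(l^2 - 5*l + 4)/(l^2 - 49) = (l^2 - 5*l + 4)/(l^2 - 49)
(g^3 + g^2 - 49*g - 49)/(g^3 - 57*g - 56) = (g - 7)/(g - 8)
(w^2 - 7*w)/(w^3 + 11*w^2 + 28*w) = (w - 7)/(w^2 + 11*w + 28)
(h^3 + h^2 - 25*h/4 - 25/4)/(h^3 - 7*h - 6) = (h^2 - 25/4)/(h^2 - h - 6)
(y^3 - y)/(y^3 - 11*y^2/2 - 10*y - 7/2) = 2*y*(y - 1)/(2*y^2 - 13*y - 7)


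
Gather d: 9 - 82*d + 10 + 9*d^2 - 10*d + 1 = 9*d^2 - 92*d + 20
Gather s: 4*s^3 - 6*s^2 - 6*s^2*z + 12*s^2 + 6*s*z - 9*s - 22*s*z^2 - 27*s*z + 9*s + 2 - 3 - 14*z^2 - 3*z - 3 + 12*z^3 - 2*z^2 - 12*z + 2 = 4*s^3 + s^2*(6 - 6*z) + s*(-22*z^2 - 21*z) + 12*z^3 - 16*z^2 - 15*z - 2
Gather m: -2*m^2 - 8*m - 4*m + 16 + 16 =-2*m^2 - 12*m + 32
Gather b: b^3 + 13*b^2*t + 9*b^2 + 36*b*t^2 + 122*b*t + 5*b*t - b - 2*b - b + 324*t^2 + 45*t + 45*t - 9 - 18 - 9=b^3 + b^2*(13*t + 9) + b*(36*t^2 + 127*t - 4) + 324*t^2 + 90*t - 36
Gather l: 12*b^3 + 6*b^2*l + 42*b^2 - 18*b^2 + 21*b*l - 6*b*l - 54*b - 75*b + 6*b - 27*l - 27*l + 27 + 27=12*b^3 + 24*b^2 - 123*b + l*(6*b^2 + 15*b - 54) + 54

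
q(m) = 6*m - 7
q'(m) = 6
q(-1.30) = -14.80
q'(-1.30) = 6.00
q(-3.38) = -27.28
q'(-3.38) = 6.00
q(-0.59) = -10.54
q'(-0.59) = 6.00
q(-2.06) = -19.36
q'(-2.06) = 6.00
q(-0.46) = -9.76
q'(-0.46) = 6.00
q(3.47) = 13.82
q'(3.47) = 6.00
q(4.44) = 19.64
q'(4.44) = 6.00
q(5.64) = 26.84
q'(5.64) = 6.00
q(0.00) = -7.00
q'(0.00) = 6.00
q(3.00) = 11.00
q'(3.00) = 6.00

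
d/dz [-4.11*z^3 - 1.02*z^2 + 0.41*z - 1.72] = -12.33*z^2 - 2.04*z + 0.41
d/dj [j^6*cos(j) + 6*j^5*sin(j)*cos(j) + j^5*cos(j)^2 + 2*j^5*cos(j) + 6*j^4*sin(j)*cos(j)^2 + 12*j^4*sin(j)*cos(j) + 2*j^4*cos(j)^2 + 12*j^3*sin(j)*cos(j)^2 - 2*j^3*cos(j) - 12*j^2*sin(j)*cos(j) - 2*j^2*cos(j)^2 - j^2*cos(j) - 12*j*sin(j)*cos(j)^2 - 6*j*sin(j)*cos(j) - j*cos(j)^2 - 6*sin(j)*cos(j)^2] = (j + 1)^2*(-j^4*sin(j) - j^3*sin(2*j) + 6*j^3*cos(j) + 6*j^3*cos(2*j) + j^2*sin(j) + 15*j^2*sin(2*j) - j^2*cos(j)/2 + 5*j^2*cos(2*j)/2 + 9*j^2*cos(3*j)/2 + 5*j^2/2 + 6*j*sin(j) - 5*j*sin(2*j) + 6*j*sin(3*j) - 2*j*cos(j) - 7*j*cos(2*j) - j - 3*sin(j) - 3*sin(2*j) - 3*sin(3*j) - 3*cos(j)/2 - cos(2*j)/2 - 9*cos(3*j)/2 - 1/2)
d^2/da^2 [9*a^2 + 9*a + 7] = 18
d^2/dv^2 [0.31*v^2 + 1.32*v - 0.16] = 0.620000000000000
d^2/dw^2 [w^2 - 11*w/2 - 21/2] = 2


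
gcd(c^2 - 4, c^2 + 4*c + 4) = c + 2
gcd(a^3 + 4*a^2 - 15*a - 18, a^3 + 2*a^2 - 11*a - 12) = a^2 - 2*a - 3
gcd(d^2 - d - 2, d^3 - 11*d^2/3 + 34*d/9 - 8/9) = d - 2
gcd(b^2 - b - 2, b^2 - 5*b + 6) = b - 2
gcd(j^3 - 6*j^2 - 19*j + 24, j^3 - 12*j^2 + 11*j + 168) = j^2 - 5*j - 24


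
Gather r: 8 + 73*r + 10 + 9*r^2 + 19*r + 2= 9*r^2 + 92*r + 20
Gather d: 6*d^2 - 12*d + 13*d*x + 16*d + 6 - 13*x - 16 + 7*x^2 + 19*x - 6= 6*d^2 + d*(13*x + 4) + 7*x^2 + 6*x - 16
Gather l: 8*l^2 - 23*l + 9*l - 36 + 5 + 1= 8*l^2 - 14*l - 30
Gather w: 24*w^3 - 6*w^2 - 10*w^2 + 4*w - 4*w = 24*w^3 - 16*w^2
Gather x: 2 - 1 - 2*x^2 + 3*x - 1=-2*x^2 + 3*x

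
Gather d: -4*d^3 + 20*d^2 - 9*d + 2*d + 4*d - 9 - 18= -4*d^3 + 20*d^2 - 3*d - 27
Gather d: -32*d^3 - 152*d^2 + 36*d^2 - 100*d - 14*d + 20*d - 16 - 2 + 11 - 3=-32*d^3 - 116*d^2 - 94*d - 10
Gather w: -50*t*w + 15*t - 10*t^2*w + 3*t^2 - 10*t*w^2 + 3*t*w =3*t^2 - 10*t*w^2 + 15*t + w*(-10*t^2 - 47*t)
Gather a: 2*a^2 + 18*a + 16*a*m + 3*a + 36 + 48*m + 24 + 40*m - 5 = 2*a^2 + a*(16*m + 21) + 88*m + 55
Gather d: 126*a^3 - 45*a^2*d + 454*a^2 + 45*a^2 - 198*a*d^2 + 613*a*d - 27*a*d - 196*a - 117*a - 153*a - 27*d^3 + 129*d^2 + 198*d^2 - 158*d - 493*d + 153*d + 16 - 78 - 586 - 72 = 126*a^3 + 499*a^2 - 466*a - 27*d^3 + d^2*(327 - 198*a) + d*(-45*a^2 + 586*a - 498) - 720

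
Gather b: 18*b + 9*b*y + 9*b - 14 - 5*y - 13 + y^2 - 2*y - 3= b*(9*y + 27) + y^2 - 7*y - 30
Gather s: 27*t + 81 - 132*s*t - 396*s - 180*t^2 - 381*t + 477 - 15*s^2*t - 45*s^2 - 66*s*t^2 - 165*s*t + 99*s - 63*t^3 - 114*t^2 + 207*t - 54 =s^2*(-15*t - 45) + s*(-66*t^2 - 297*t - 297) - 63*t^3 - 294*t^2 - 147*t + 504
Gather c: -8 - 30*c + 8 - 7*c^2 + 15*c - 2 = -7*c^2 - 15*c - 2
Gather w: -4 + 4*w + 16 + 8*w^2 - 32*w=8*w^2 - 28*w + 12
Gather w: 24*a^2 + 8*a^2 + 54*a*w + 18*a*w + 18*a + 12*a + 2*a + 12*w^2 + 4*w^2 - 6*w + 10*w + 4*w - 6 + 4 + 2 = 32*a^2 + 32*a + 16*w^2 + w*(72*a + 8)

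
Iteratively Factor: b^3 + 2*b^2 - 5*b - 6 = (b - 2)*(b^2 + 4*b + 3) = (b - 2)*(b + 3)*(b + 1)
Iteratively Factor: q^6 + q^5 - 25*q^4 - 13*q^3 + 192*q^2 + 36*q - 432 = (q - 3)*(q^5 + 4*q^4 - 13*q^3 - 52*q^2 + 36*q + 144) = (q - 3)*(q + 4)*(q^4 - 13*q^2 + 36) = (q - 3)*(q + 2)*(q + 4)*(q^3 - 2*q^2 - 9*q + 18) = (q - 3)^2*(q + 2)*(q + 4)*(q^2 + q - 6) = (q - 3)^2*(q + 2)*(q + 3)*(q + 4)*(q - 2)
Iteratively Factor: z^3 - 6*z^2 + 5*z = (z - 1)*(z^2 - 5*z) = z*(z - 1)*(z - 5)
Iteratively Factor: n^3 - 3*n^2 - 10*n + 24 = (n - 4)*(n^2 + n - 6) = (n - 4)*(n - 2)*(n + 3)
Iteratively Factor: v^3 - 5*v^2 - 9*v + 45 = (v - 5)*(v^2 - 9) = (v - 5)*(v + 3)*(v - 3)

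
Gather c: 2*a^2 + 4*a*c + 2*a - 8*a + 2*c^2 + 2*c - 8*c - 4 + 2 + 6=2*a^2 - 6*a + 2*c^2 + c*(4*a - 6) + 4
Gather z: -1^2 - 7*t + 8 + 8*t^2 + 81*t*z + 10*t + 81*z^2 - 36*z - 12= 8*t^2 + 3*t + 81*z^2 + z*(81*t - 36) - 5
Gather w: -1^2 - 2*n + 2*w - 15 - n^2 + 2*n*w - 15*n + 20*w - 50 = -n^2 - 17*n + w*(2*n + 22) - 66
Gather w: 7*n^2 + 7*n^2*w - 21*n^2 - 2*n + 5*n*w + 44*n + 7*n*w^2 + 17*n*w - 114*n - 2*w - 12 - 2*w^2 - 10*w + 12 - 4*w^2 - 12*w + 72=-14*n^2 - 72*n + w^2*(7*n - 6) + w*(7*n^2 + 22*n - 24) + 72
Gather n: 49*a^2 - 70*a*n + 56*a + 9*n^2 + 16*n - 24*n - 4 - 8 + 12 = 49*a^2 + 56*a + 9*n^2 + n*(-70*a - 8)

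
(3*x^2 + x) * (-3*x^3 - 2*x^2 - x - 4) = -9*x^5 - 9*x^4 - 5*x^3 - 13*x^2 - 4*x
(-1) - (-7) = 6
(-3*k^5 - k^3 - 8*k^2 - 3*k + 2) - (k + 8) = -3*k^5 - k^3 - 8*k^2 - 4*k - 6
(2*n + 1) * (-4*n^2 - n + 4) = -8*n^3 - 6*n^2 + 7*n + 4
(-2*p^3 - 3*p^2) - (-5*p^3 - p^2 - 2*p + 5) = 3*p^3 - 2*p^2 + 2*p - 5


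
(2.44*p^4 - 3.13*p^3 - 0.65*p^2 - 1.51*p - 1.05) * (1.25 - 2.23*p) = -5.4412*p^5 + 10.0299*p^4 - 2.463*p^3 + 2.5548*p^2 + 0.454*p - 1.3125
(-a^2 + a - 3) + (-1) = -a^2 + a - 4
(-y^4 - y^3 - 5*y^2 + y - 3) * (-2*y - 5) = 2*y^5 + 7*y^4 + 15*y^3 + 23*y^2 + y + 15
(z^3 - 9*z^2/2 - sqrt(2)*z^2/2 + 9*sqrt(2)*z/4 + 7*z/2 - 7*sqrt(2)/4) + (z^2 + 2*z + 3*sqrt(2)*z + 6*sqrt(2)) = z^3 - 7*z^2/2 - sqrt(2)*z^2/2 + 11*z/2 + 21*sqrt(2)*z/4 + 17*sqrt(2)/4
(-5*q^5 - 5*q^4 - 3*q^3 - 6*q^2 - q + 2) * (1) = -5*q^5 - 5*q^4 - 3*q^3 - 6*q^2 - q + 2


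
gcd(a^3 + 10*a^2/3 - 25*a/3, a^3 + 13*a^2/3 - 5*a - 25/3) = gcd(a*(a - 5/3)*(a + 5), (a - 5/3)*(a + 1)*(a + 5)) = a^2 + 10*a/3 - 25/3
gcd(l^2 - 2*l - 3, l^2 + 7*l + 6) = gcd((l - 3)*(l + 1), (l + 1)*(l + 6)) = l + 1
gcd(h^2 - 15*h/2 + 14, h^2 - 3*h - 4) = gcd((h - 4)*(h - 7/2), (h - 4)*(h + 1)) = h - 4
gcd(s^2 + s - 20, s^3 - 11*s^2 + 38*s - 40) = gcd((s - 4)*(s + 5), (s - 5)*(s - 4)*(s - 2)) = s - 4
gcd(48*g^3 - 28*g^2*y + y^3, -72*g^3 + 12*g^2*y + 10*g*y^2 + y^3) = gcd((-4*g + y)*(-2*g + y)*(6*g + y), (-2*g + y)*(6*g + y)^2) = -12*g^2 + 4*g*y + y^2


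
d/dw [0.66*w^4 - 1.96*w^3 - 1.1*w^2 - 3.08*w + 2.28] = 2.64*w^3 - 5.88*w^2 - 2.2*w - 3.08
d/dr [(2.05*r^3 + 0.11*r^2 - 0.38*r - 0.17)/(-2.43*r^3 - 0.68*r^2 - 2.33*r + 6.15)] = (1.77635683940025e-15*r^5 - 1.1267*r^4 - 11.3998*r^3 + 36.0685*r^2 + 1.1218*r - 2.7331)/(5.9049*r^6 + 3.3048*r^5 + 11.7862*r^4 - 26.7202*r^3 - 2.9351*r^2 - 28.659*r + 37.8225)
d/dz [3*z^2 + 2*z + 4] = 6*z + 2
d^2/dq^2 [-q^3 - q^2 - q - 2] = -6*q - 2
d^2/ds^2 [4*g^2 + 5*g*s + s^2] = 2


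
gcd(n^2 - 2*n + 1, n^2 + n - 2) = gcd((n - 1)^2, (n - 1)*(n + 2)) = n - 1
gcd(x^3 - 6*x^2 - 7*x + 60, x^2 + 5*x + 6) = x + 3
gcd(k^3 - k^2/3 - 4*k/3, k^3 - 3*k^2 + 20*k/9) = k^2 - 4*k/3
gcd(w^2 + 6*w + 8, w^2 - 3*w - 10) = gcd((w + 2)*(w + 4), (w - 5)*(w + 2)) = w + 2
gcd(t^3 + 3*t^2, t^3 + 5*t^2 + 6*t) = t^2 + 3*t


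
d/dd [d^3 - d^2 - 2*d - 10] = 3*d^2 - 2*d - 2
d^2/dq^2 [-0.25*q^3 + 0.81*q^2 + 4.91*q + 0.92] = 1.62 - 1.5*q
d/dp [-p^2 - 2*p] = -2*p - 2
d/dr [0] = 0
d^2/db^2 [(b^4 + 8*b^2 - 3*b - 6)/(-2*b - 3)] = 12*(-2*b^4 - 8*b^3 - 9*b^2 - 11)/(8*b^3 + 36*b^2 + 54*b + 27)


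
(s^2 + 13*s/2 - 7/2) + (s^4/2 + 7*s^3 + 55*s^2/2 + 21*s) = s^4/2 + 7*s^3 + 57*s^2/2 + 55*s/2 - 7/2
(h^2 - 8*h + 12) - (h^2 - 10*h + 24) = 2*h - 12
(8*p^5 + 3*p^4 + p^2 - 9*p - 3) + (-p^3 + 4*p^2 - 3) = 8*p^5 + 3*p^4 - p^3 + 5*p^2 - 9*p - 6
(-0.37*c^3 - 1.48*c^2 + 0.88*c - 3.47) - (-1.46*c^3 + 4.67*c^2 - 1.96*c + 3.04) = 1.09*c^3 - 6.15*c^2 + 2.84*c - 6.51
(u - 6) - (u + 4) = -10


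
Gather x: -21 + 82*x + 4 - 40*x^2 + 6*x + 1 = -40*x^2 + 88*x - 16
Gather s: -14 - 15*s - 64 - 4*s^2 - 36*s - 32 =-4*s^2 - 51*s - 110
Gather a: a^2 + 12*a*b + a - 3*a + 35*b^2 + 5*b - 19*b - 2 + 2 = a^2 + a*(12*b - 2) + 35*b^2 - 14*b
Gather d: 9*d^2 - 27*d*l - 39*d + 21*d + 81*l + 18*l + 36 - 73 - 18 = 9*d^2 + d*(-27*l - 18) + 99*l - 55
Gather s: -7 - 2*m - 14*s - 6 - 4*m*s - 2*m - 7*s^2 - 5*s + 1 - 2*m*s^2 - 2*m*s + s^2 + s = -4*m + s^2*(-2*m - 6) + s*(-6*m - 18) - 12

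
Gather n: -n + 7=7 - n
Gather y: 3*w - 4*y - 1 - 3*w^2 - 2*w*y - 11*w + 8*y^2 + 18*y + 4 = -3*w^2 - 8*w + 8*y^2 + y*(14 - 2*w) + 3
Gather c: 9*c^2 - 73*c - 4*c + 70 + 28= 9*c^2 - 77*c + 98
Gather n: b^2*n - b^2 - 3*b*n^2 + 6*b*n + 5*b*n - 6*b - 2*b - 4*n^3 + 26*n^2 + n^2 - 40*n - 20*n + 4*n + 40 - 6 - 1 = -b^2 - 8*b - 4*n^3 + n^2*(27 - 3*b) + n*(b^2 + 11*b - 56) + 33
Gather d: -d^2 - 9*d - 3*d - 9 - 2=-d^2 - 12*d - 11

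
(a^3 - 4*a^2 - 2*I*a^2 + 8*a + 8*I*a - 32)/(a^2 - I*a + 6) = (a^2 - 4*a*(1 + I) + 16*I)/(a - 3*I)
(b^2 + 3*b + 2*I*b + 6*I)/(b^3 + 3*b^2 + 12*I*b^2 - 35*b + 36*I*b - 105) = (b + 2*I)/(b^2 + 12*I*b - 35)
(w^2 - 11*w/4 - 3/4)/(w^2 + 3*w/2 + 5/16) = 4*(w - 3)/(4*w + 5)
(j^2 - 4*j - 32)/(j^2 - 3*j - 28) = (j - 8)/(j - 7)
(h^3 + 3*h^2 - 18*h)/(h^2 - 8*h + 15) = h*(h + 6)/(h - 5)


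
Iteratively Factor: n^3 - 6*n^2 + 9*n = (n - 3)*(n^2 - 3*n) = (n - 3)^2*(n)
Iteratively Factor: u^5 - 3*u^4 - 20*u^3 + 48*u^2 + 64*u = (u - 4)*(u^4 + u^3 - 16*u^2 - 16*u) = (u - 4)^2*(u^3 + 5*u^2 + 4*u) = (u - 4)^2*(u + 1)*(u^2 + 4*u) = (u - 4)^2*(u + 1)*(u + 4)*(u)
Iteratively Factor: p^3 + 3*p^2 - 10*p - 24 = (p + 2)*(p^2 + p - 12) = (p + 2)*(p + 4)*(p - 3)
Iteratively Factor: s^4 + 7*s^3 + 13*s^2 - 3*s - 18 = (s + 2)*(s^3 + 5*s^2 + 3*s - 9) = (s + 2)*(s + 3)*(s^2 + 2*s - 3) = (s + 2)*(s + 3)^2*(s - 1)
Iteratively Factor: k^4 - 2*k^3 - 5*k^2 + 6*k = (k)*(k^3 - 2*k^2 - 5*k + 6) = k*(k - 3)*(k^2 + k - 2) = k*(k - 3)*(k + 2)*(k - 1)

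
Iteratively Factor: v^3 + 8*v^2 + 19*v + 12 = (v + 3)*(v^2 + 5*v + 4) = (v + 1)*(v + 3)*(v + 4)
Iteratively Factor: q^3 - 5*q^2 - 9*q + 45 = (q - 3)*(q^2 - 2*q - 15) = (q - 5)*(q - 3)*(q + 3)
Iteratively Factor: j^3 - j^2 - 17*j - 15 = (j + 3)*(j^2 - 4*j - 5) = (j + 1)*(j + 3)*(j - 5)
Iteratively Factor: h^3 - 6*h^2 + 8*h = (h - 4)*(h^2 - 2*h) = (h - 4)*(h - 2)*(h)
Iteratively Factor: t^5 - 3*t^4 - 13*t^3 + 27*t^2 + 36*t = (t + 1)*(t^4 - 4*t^3 - 9*t^2 + 36*t) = (t + 1)*(t + 3)*(t^3 - 7*t^2 + 12*t) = (t - 3)*(t + 1)*(t + 3)*(t^2 - 4*t) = t*(t - 3)*(t + 1)*(t + 3)*(t - 4)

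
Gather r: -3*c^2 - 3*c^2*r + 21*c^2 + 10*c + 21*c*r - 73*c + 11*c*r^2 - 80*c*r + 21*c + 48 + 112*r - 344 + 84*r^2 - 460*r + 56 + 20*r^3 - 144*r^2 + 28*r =18*c^2 - 42*c + 20*r^3 + r^2*(11*c - 60) + r*(-3*c^2 - 59*c - 320) - 240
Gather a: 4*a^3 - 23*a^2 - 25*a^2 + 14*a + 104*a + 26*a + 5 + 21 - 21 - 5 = 4*a^3 - 48*a^2 + 144*a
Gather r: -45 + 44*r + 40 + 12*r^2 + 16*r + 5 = 12*r^2 + 60*r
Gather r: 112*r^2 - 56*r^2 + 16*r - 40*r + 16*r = 56*r^2 - 8*r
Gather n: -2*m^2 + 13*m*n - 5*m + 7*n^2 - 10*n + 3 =-2*m^2 - 5*m + 7*n^2 + n*(13*m - 10) + 3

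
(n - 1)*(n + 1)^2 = n^3 + n^2 - n - 1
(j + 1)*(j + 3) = j^2 + 4*j + 3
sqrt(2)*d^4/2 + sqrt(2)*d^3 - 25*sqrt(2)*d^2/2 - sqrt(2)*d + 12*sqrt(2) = (d - 4)*(d - 1)*(d + 6)*(sqrt(2)*d/2 + sqrt(2)/2)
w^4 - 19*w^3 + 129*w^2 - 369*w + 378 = (w - 7)*(w - 6)*(w - 3)^2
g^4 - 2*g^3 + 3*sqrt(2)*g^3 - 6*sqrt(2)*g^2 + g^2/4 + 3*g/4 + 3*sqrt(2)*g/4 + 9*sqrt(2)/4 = (g - 3/2)*(g - 1)*(g + 1/2)*(g + 3*sqrt(2))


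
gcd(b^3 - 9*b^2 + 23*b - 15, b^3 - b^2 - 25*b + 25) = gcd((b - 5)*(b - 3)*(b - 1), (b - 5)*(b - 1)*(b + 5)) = b^2 - 6*b + 5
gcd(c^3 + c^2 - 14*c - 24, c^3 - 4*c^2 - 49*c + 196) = c - 4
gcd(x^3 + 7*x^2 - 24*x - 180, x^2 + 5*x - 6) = x + 6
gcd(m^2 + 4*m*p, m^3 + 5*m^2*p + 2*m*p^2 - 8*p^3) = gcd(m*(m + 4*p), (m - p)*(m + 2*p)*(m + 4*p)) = m + 4*p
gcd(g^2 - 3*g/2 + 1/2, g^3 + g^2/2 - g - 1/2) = g - 1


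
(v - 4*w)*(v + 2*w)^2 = v^3 - 12*v*w^2 - 16*w^3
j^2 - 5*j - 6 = (j - 6)*(j + 1)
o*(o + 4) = o^2 + 4*o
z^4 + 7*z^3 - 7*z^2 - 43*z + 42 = (z - 2)*(z - 1)*(z + 3)*(z + 7)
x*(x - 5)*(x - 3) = x^3 - 8*x^2 + 15*x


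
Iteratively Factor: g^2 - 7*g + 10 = (g - 5)*(g - 2)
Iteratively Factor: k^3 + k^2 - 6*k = (k)*(k^2 + k - 6) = k*(k + 3)*(k - 2)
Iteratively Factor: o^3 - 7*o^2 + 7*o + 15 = (o - 5)*(o^2 - 2*o - 3) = (o - 5)*(o - 3)*(o + 1)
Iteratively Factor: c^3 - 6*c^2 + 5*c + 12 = (c + 1)*(c^2 - 7*c + 12) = (c - 4)*(c + 1)*(c - 3)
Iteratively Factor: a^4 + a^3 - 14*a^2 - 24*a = (a + 3)*(a^3 - 2*a^2 - 8*a) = a*(a + 3)*(a^2 - 2*a - 8) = a*(a - 4)*(a + 3)*(a + 2)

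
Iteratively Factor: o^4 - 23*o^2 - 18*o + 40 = (o - 1)*(o^3 + o^2 - 22*o - 40) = (o - 5)*(o - 1)*(o^2 + 6*o + 8) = (o - 5)*(o - 1)*(o + 4)*(o + 2)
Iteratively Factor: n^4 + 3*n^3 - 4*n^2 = (n)*(n^3 + 3*n^2 - 4*n) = n*(n + 4)*(n^2 - n) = n^2*(n + 4)*(n - 1)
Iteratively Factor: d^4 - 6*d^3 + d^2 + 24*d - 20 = (d + 2)*(d^3 - 8*d^2 + 17*d - 10) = (d - 2)*(d + 2)*(d^2 - 6*d + 5) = (d - 2)*(d - 1)*(d + 2)*(d - 5)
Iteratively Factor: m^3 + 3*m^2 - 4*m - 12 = (m - 2)*(m^2 + 5*m + 6) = (m - 2)*(m + 2)*(m + 3)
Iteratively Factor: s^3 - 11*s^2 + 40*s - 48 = (s - 4)*(s^2 - 7*s + 12) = (s - 4)*(s - 3)*(s - 4)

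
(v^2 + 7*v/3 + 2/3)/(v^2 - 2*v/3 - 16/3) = (3*v + 1)/(3*v - 8)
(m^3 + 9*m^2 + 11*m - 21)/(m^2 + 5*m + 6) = (m^2 + 6*m - 7)/(m + 2)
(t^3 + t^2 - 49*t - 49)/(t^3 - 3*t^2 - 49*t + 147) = (t + 1)/(t - 3)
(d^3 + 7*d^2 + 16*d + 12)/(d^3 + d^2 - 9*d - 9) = (d^2 + 4*d + 4)/(d^2 - 2*d - 3)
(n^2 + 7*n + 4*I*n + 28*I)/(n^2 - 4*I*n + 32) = (n + 7)/(n - 8*I)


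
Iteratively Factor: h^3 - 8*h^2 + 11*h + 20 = (h - 5)*(h^2 - 3*h - 4) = (h - 5)*(h + 1)*(h - 4)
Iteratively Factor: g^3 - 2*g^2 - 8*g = (g + 2)*(g^2 - 4*g) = g*(g + 2)*(g - 4)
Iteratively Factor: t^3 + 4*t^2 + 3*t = (t)*(t^2 + 4*t + 3) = t*(t + 1)*(t + 3)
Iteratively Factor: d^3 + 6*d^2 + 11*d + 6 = (d + 1)*(d^2 + 5*d + 6) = (d + 1)*(d + 2)*(d + 3)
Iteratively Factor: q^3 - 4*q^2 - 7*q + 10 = (q - 1)*(q^2 - 3*q - 10) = (q - 1)*(q + 2)*(q - 5)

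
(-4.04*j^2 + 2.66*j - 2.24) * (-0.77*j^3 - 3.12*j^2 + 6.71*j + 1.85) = 3.1108*j^5 + 10.5566*j^4 - 33.6828*j^3 + 17.3634*j^2 - 10.1094*j - 4.144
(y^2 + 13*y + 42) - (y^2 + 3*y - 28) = 10*y + 70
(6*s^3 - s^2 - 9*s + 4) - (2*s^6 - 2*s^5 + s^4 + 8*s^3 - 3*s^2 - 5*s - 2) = -2*s^6 + 2*s^5 - s^4 - 2*s^3 + 2*s^2 - 4*s + 6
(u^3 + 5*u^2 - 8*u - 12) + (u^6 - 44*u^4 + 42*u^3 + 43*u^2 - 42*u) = u^6 - 44*u^4 + 43*u^3 + 48*u^2 - 50*u - 12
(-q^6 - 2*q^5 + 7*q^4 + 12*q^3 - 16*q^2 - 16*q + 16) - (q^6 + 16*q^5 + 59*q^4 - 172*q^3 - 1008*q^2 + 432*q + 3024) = -2*q^6 - 18*q^5 - 52*q^4 + 184*q^3 + 992*q^2 - 448*q - 3008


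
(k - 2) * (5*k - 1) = 5*k^2 - 11*k + 2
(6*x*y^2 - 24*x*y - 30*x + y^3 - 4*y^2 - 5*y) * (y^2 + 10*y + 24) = 6*x*y^4 + 36*x*y^3 - 126*x*y^2 - 876*x*y - 720*x + y^5 + 6*y^4 - 21*y^3 - 146*y^2 - 120*y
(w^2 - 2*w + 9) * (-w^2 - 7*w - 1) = -w^4 - 5*w^3 + 4*w^2 - 61*w - 9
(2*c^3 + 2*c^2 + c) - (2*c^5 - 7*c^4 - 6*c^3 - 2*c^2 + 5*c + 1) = -2*c^5 + 7*c^4 + 8*c^3 + 4*c^2 - 4*c - 1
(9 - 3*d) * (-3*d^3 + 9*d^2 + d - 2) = 9*d^4 - 54*d^3 + 78*d^2 + 15*d - 18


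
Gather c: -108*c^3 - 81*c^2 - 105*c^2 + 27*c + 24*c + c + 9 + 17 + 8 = -108*c^3 - 186*c^2 + 52*c + 34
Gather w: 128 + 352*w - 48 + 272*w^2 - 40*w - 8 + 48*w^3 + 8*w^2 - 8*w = 48*w^3 + 280*w^2 + 304*w + 72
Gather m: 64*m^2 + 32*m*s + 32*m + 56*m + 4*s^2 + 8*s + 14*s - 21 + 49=64*m^2 + m*(32*s + 88) + 4*s^2 + 22*s + 28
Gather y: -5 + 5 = 0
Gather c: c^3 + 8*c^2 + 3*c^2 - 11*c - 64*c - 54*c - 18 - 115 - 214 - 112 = c^3 + 11*c^2 - 129*c - 459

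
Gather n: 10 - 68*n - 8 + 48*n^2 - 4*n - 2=48*n^2 - 72*n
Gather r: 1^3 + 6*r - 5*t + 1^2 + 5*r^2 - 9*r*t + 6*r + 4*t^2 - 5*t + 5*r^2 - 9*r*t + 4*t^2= 10*r^2 + r*(12 - 18*t) + 8*t^2 - 10*t + 2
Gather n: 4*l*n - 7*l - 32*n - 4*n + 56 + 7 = -7*l + n*(4*l - 36) + 63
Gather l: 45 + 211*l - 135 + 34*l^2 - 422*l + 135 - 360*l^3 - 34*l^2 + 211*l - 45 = -360*l^3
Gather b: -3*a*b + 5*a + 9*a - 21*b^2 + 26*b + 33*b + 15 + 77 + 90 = 14*a - 21*b^2 + b*(59 - 3*a) + 182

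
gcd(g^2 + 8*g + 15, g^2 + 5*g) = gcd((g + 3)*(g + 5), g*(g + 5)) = g + 5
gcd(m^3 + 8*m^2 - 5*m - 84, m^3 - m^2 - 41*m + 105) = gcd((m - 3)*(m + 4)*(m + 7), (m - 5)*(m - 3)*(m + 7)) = m^2 + 4*m - 21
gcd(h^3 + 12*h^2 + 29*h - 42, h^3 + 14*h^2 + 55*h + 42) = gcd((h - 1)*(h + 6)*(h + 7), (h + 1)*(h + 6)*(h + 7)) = h^2 + 13*h + 42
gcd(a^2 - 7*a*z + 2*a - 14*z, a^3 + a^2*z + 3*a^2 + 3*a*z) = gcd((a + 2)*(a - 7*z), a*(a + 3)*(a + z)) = 1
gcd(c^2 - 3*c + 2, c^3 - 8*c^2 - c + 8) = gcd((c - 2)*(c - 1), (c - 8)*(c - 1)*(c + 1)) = c - 1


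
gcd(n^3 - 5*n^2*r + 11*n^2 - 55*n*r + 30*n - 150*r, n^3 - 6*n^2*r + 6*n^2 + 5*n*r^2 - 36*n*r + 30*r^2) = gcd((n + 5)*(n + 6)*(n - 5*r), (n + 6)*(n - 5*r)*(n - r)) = -n^2 + 5*n*r - 6*n + 30*r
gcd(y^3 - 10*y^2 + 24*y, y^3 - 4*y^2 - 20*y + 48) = y - 6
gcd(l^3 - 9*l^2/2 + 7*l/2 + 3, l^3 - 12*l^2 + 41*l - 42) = l^2 - 5*l + 6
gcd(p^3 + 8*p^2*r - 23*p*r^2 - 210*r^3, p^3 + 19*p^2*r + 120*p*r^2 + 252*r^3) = p^2 + 13*p*r + 42*r^2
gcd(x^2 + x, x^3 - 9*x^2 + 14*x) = x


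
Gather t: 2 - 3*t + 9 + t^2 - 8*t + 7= t^2 - 11*t + 18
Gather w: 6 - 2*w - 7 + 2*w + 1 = 0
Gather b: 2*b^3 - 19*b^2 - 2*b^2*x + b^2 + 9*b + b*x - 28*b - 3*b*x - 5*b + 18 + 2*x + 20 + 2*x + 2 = 2*b^3 + b^2*(-2*x - 18) + b*(-2*x - 24) + 4*x + 40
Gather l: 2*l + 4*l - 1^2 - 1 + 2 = 6*l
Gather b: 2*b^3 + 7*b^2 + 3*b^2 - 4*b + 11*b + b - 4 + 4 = 2*b^3 + 10*b^2 + 8*b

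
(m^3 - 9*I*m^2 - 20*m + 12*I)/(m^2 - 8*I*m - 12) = m - I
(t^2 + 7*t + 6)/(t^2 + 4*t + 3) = (t + 6)/(t + 3)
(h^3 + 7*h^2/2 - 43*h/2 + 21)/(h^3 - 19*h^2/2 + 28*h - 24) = (h^2 + 5*h - 14)/(h^2 - 8*h + 16)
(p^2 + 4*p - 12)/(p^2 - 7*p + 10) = (p + 6)/(p - 5)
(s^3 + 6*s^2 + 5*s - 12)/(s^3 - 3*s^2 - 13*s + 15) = (s + 4)/(s - 5)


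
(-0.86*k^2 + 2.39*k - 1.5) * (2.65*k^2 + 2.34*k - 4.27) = -2.279*k^4 + 4.3211*k^3 + 5.2898*k^2 - 13.7153*k + 6.405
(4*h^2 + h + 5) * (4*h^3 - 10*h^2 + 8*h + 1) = 16*h^5 - 36*h^4 + 42*h^3 - 38*h^2 + 41*h + 5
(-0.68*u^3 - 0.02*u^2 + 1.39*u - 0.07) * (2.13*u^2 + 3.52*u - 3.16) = -1.4484*u^5 - 2.4362*u^4 + 5.0391*u^3 + 4.8069*u^2 - 4.6388*u + 0.2212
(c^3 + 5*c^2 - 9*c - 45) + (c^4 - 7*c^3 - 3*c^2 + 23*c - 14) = c^4 - 6*c^3 + 2*c^2 + 14*c - 59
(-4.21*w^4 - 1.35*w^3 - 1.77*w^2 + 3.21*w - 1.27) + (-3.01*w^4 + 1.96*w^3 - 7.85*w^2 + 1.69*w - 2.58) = -7.22*w^4 + 0.61*w^3 - 9.62*w^2 + 4.9*w - 3.85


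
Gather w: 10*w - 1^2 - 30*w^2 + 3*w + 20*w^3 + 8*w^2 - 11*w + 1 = 20*w^3 - 22*w^2 + 2*w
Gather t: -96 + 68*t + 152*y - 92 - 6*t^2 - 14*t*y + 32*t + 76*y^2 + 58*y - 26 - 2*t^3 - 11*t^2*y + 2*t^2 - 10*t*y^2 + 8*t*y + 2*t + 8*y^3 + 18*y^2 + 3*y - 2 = -2*t^3 + t^2*(-11*y - 4) + t*(-10*y^2 - 6*y + 102) + 8*y^3 + 94*y^2 + 213*y - 216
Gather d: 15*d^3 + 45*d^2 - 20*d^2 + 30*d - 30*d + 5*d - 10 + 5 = 15*d^3 + 25*d^2 + 5*d - 5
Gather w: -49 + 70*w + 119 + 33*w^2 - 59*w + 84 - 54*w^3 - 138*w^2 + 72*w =-54*w^3 - 105*w^2 + 83*w + 154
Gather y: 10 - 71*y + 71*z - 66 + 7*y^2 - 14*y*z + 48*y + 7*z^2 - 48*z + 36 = 7*y^2 + y*(-14*z - 23) + 7*z^2 + 23*z - 20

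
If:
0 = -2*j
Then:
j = 0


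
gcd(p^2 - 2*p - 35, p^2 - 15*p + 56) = p - 7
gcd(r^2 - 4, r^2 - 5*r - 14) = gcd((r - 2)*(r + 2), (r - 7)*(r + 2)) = r + 2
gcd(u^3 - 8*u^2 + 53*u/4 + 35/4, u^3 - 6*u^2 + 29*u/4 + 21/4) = u^2 - 3*u - 7/4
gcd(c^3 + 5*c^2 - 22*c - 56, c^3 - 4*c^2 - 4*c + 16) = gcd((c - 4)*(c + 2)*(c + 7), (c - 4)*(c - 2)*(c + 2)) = c^2 - 2*c - 8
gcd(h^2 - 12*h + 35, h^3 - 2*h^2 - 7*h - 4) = 1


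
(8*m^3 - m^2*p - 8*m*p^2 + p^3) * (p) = 8*m^3*p - m^2*p^2 - 8*m*p^3 + p^4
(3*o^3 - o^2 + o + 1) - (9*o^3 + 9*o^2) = -6*o^3 - 10*o^2 + o + 1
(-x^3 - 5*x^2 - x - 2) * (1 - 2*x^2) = 2*x^5 + 10*x^4 + x^3 - x^2 - x - 2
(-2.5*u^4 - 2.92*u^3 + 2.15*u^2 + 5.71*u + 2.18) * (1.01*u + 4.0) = -2.525*u^5 - 12.9492*u^4 - 9.5085*u^3 + 14.3671*u^2 + 25.0418*u + 8.72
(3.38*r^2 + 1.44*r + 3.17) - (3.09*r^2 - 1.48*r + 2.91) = 0.29*r^2 + 2.92*r + 0.26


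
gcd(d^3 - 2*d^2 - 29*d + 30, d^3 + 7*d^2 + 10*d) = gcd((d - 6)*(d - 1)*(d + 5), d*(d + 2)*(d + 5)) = d + 5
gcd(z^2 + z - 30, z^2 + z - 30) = z^2 + z - 30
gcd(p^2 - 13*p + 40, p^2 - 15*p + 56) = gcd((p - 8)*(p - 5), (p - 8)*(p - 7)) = p - 8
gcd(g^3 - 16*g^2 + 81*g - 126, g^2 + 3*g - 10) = 1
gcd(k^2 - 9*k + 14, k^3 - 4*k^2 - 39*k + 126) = k - 7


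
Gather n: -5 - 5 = -10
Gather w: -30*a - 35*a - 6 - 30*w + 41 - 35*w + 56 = -65*a - 65*w + 91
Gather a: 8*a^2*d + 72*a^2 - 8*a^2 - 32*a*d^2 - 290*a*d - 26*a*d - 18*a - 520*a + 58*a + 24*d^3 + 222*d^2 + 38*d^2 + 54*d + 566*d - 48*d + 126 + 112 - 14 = a^2*(8*d + 64) + a*(-32*d^2 - 316*d - 480) + 24*d^3 + 260*d^2 + 572*d + 224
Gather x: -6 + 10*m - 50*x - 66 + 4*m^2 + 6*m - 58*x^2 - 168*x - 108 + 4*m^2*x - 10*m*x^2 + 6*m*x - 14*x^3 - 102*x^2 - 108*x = 4*m^2 + 16*m - 14*x^3 + x^2*(-10*m - 160) + x*(4*m^2 + 6*m - 326) - 180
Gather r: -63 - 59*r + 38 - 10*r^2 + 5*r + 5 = -10*r^2 - 54*r - 20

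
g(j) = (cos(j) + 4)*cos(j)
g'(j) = -(cos(j) + 4)*sin(j) - sin(j)*cos(j)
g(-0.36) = 4.62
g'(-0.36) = 2.07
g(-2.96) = -2.97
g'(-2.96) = 0.37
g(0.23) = 4.84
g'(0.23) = -1.36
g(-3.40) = -2.93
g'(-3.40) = -0.53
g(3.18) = -3.00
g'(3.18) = 0.08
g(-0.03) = 5.00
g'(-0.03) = 0.18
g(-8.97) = -2.79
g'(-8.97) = 0.97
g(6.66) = 4.58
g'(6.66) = -2.16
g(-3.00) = -2.98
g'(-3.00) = 0.29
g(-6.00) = 4.76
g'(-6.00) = -1.65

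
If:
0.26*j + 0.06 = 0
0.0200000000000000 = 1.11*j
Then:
No Solution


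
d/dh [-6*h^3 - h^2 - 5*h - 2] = -18*h^2 - 2*h - 5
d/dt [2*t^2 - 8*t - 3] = 4*t - 8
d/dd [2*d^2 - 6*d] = 4*d - 6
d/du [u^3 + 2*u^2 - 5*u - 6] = 3*u^2 + 4*u - 5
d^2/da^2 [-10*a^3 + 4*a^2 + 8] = 8 - 60*a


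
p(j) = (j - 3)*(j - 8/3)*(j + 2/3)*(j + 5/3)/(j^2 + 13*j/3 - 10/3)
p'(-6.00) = 136.62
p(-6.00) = 270.40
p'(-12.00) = -28.49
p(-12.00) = 290.58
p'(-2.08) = 6.17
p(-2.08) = -1.76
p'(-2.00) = 5.34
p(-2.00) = -1.30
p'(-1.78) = 3.42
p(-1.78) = -0.34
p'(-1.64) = 2.42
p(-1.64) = 0.07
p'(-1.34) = 0.69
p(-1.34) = 0.52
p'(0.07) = -8.64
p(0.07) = -3.22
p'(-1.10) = -0.41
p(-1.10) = 0.55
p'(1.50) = -4.66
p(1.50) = 2.22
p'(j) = (-2*j - 13/3)*(j - 3)*(j - 8/3)*(j + 2/3)*(j + 5/3)/(j^2 + 13*j/3 - 10/3)^2 + (j - 3)*(j - 8/3)*(j + 2/3)/(j^2 + 13*j/3 - 10/3) + (j - 3)*(j - 8/3)*(j + 5/3)/(j^2 + 13*j/3 - 10/3) + (j - 3)*(j + 2/3)*(j + 5/3)/(j^2 + 13*j/3 - 10/3) + (j - 8/3)*(j + 2/3)*(j + 5/3)/(j^2 + 13*j/3 - 10/3) = (162*j^5 + 783*j^4 - 3420*j^3 + 255*j^2 + 780*j - 6460)/(9*(9*j^4 + 78*j^3 + 109*j^2 - 260*j + 100))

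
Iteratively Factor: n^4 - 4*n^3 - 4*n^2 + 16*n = (n - 2)*(n^3 - 2*n^2 - 8*n) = (n - 2)*(n + 2)*(n^2 - 4*n) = n*(n - 2)*(n + 2)*(n - 4)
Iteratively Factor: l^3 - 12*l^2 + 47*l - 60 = (l - 5)*(l^2 - 7*l + 12) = (l - 5)*(l - 3)*(l - 4)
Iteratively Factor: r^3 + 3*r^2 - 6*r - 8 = (r + 1)*(r^2 + 2*r - 8) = (r + 1)*(r + 4)*(r - 2)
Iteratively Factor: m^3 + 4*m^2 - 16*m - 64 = (m + 4)*(m^2 - 16) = (m + 4)^2*(m - 4)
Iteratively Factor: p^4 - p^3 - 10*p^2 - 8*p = (p + 1)*(p^3 - 2*p^2 - 8*p) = (p + 1)*(p + 2)*(p^2 - 4*p) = p*(p + 1)*(p + 2)*(p - 4)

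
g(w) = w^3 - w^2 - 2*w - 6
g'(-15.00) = 703.00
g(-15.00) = -3576.00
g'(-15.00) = 703.00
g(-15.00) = -3576.00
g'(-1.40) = 6.68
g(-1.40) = -7.90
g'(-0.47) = -0.40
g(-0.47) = -5.38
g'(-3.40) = 39.48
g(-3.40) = -50.06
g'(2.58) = 12.81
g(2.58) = -0.64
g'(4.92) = 60.78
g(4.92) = 79.05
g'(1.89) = 4.94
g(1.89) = -6.60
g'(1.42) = 1.21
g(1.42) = -7.99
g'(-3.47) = 41.06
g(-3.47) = -52.88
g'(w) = 3*w^2 - 2*w - 2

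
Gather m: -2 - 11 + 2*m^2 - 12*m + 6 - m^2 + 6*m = m^2 - 6*m - 7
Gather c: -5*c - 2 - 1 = -5*c - 3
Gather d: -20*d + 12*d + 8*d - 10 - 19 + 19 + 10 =0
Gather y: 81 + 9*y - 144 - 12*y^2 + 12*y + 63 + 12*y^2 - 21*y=0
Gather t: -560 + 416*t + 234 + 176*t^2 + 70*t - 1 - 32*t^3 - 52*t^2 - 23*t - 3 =-32*t^3 + 124*t^2 + 463*t - 330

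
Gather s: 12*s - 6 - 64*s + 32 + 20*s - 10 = 16 - 32*s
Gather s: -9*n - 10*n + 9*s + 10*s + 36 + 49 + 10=-19*n + 19*s + 95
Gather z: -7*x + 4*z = -7*x + 4*z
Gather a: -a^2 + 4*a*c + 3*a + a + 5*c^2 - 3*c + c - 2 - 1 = -a^2 + a*(4*c + 4) + 5*c^2 - 2*c - 3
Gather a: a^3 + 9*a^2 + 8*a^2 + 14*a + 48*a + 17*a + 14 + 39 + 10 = a^3 + 17*a^2 + 79*a + 63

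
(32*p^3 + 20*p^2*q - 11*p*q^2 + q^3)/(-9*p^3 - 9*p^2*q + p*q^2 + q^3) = (-32*p^2 + 12*p*q - q^2)/(9*p^2 - q^2)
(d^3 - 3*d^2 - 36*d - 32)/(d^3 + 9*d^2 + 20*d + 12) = (d^2 - 4*d - 32)/(d^2 + 8*d + 12)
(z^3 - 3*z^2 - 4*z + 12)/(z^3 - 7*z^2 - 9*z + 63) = (z^2 - 4)/(z^2 - 4*z - 21)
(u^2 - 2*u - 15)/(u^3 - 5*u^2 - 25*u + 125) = (u + 3)/(u^2 - 25)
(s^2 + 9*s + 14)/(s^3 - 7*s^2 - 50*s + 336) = (s + 2)/(s^2 - 14*s + 48)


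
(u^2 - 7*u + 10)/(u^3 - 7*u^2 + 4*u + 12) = (u - 5)/(u^2 - 5*u - 6)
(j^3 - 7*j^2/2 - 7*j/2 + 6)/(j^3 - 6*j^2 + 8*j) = (2*j^2 + j - 3)/(2*j*(j - 2))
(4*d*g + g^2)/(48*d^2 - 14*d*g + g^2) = g*(4*d + g)/(48*d^2 - 14*d*g + g^2)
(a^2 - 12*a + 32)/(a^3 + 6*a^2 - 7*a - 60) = (a^2 - 12*a + 32)/(a^3 + 6*a^2 - 7*a - 60)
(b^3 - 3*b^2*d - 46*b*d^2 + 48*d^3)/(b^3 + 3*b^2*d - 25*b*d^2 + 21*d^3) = (b^2 - 2*b*d - 48*d^2)/(b^2 + 4*b*d - 21*d^2)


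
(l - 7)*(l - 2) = l^2 - 9*l + 14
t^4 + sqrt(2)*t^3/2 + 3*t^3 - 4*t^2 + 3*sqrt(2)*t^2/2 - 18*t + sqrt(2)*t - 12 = (t - 3*sqrt(2)/2)*(t + 2*sqrt(2))*(sqrt(2)*t/2 + sqrt(2))*(sqrt(2)*t + sqrt(2))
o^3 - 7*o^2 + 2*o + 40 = (o - 5)*(o - 4)*(o + 2)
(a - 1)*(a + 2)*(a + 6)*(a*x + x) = a^4*x + 8*a^3*x + 11*a^2*x - 8*a*x - 12*x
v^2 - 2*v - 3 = (v - 3)*(v + 1)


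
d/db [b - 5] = 1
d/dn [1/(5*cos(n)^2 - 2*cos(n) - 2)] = 2*(5*cos(n) - 1)*sin(n)/(-5*cos(n)^2 + 2*cos(n) + 2)^2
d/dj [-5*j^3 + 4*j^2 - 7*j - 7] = -15*j^2 + 8*j - 7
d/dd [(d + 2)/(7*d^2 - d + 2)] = (7*d^2 - d - (d + 2)*(14*d - 1) + 2)/(7*d^2 - d + 2)^2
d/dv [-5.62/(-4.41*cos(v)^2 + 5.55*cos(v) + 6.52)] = (49.5684*cos(v) - 31.191)*sin(v)/(-4.41*cos(v)^2 + 5.55*cos(v) + 6.52)^2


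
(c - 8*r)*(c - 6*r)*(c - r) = c^3 - 15*c^2*r + 62*c*r^2 - 48*r^3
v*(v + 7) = v^2 + 7*v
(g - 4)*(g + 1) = g^2 - 3*g - 4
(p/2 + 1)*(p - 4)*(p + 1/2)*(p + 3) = p^4/2 + 3*p^3/4 - 27*p^2/4 - 31*p/2 - 6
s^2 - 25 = (s - 5)*(s + 5)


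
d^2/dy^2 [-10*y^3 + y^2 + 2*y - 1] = 2 - 60*y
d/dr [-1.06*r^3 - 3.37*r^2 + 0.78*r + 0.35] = -3.18*r^2 - 6.74*r + 0.78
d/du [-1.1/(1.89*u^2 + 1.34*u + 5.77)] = (4.158*u + 1.474)/(1.89*u^2 + 1.34*u + 5.77)^2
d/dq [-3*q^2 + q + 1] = 1 - 6*q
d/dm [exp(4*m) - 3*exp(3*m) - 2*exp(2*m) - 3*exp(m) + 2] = (4*exp(3*m) - 9*exp(2*m) - 4*exp(m) - 3)*exp(m)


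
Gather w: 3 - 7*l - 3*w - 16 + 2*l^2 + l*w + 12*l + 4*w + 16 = 2*l^2 + 5*l + w*(l + 1) + 3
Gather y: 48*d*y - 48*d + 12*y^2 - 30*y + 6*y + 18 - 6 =-48*d + 12*y^2 + y*(48*d - 24) + 12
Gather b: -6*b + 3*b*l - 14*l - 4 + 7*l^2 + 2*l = b*(3*l - 6) + 7*l^2 - 12*l - 4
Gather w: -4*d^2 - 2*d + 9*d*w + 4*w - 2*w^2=-4*d^2 - 2*d - 2*w^2 + w*(9*d + 4)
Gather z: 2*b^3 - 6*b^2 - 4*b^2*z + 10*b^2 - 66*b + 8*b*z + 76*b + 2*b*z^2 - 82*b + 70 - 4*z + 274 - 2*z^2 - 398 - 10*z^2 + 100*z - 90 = 2*b^3 + 4*b^2 - 72*b + z^2*(2*b - 12) + z*(-4*b^2 + 8*b + 96) - 144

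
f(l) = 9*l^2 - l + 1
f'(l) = 18*l - 1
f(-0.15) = 1.35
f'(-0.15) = -3.70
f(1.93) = 32.59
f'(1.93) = 33.74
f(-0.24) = 1.76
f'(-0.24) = -5.32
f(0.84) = 6.51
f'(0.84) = 14.12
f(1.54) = 20.80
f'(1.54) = 26.72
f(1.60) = 22.44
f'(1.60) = 27.80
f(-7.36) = 495.89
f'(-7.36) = -133.48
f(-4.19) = 163.19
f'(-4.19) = -76.42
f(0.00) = 1.00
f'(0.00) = -1.00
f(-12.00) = 1309.00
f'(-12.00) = -217.00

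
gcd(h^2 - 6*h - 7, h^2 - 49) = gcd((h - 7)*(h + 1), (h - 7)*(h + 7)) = h - 7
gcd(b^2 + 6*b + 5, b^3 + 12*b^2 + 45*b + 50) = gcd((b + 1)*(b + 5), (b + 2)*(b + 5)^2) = b + 5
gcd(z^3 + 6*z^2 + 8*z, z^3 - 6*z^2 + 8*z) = z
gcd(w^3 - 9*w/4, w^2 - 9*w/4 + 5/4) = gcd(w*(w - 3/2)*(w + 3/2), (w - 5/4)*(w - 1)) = 1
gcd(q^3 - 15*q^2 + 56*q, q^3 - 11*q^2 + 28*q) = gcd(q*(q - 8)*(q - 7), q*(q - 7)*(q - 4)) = q^2 - 7*q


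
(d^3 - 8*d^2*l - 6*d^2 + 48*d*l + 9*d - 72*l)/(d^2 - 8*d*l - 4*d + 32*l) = (d^2 - 6*d + 9)/(d - 4)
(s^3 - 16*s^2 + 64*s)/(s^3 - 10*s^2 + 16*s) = (s - 8)/(s - 2)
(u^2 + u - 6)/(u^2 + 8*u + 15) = (u - 2)/(u + 5)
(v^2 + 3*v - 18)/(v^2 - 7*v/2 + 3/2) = 2*(v + 6)/(2*v - 1)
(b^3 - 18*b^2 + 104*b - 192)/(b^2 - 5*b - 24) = (b^2 - 10*b + 24)/(b + 3)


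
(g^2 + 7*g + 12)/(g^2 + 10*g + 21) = (g + 4)/(g + 7)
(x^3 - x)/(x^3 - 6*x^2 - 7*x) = (x - 1)/(x - 7)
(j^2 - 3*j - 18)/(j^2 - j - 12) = (j - 6)/(j - 4)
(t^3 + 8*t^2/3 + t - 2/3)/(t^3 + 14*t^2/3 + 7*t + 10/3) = (3*t - 1)/(3*t + 5)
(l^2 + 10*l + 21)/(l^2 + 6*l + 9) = (l + 7)/(l + 3)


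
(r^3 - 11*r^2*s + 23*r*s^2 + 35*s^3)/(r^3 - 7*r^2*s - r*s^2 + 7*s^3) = (r - 5*s)/(r - s)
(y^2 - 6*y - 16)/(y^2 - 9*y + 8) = (y + 2)/(y - 1)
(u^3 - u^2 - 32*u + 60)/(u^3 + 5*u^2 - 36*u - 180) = (u^2 - 7*u + 10)/(u^2 - u - 30)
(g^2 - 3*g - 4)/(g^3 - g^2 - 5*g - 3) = (g - 4)/(g^2 - 2*g - 3)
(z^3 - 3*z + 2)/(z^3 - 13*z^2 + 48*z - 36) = (z^2 + z - 2)/(z^2 - 12*z + 36)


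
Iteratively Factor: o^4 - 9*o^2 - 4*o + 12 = (o + 2)*(o^3 - 2*o^2 - 5*o + 6) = (o + 2)^2*(o^2 - 4*o + 3) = (o - 3)*(o + 2)^2*(o - 1)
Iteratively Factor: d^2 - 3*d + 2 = (d - 1)*(d - 2)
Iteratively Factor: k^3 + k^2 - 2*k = (k)*(k^2 + k - 2) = k*(k + 2)*(k - 1)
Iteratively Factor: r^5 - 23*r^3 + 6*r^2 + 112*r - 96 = (r - 4)*(r^4 + 4*r^3 - 7*r^2 - 22*r + 24) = (r - 4)*(r + 3)*(r^3 + r^2 - 10*r + 8) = (r - 4)*(r - 2)*(r + 3)*(r^2 + 3*r - 4) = (r - 4)*(r - 2)*(r - 1)*(r + 3)*(r + 4)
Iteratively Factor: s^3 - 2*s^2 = (s)*(s^2 - 2*s) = s*(s - 2)*(s)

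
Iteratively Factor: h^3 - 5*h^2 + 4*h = (h - 4)*(h^2 - h) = h*(h - 4)*(h - 1)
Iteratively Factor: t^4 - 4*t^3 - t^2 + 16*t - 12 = (t + 2)*(t^3 - 6*t^2 + 11*t - 6) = (t - 1)*(t + 2)*(t^2 - 5*t + 6) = (t - 3)*(t - 1)*(t + 2)*(t - 2)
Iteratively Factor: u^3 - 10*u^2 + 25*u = (u - 5)*(u^2 - 5*u) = (u - 5)^2*(u)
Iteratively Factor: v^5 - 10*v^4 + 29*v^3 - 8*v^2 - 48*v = (v - 4)*(v^4 - 6*v^3 + 5*v^2 + 12*v) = v*(v - 4)*(v^3 - 6*v^2 + 5*v + 12) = v*(v - 4)^2*(v^2 - 2*v - 3) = v*(v - 4)^2*(v + 1)*(v - 3)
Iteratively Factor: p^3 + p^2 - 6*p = (p)*(p^2 + p - 6) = p*(p + 3)*(p - 2)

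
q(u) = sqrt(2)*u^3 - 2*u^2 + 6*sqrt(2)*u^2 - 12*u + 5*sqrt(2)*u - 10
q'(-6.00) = 69.98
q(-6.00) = -52.43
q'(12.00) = 761.66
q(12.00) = 3308.49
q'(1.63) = 27.49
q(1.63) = 5.32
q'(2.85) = 66.50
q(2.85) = 61.37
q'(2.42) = 51.31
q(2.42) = 36.10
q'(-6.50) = 90.01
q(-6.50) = -92.34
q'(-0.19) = -7.24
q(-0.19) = -8.84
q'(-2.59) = -10.06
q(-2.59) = 21.70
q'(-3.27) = -1.98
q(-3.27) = 26.01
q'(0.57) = 3.84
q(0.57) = -10.44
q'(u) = 3*sqrt(2)*u^2 - 4*u + 12*sqrt(2)*u - 12 + 5*sqrt(2)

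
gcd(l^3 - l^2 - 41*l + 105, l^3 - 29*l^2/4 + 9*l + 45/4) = l^2 - 8*l + 15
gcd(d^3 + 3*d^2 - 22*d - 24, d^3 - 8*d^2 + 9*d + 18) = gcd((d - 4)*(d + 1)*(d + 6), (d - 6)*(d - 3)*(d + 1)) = d + 1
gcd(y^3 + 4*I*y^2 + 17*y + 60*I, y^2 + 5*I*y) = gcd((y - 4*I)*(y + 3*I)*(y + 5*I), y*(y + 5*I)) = y + 5*I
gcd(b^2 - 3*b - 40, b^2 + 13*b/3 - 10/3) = b + 5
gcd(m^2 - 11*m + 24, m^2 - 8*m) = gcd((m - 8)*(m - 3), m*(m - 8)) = m - 8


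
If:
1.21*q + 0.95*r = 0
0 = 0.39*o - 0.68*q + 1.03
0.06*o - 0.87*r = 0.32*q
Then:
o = -2.33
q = 0.18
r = -0.23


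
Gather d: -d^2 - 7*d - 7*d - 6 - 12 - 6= -d^2 - 14*d - 24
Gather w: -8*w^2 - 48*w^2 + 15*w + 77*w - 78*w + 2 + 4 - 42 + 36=-56*w^2 + 14*w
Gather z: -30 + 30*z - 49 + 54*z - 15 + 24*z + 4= 108*z - 90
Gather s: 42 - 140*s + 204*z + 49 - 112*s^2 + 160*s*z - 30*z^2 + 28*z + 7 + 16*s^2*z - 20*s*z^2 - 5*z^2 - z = s^2*(16*z - 112) + s*(-20*z^2 + 160*z - 140) - 35*z^2 + 231*z + 98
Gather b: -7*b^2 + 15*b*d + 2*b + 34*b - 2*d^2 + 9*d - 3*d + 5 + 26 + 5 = -7*b^2 + b*(15*d + 36) - 2*d^2 + 6*d + 36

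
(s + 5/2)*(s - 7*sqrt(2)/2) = s^2 - 7*sqrt(2)*s/2 + 5*s/2 - 35*sqrt(2)/4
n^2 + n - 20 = (n - 4)*(n + 5)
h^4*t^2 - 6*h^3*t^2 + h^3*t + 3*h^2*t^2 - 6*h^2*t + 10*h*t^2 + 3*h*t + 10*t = (h - 5)*(h - 2)*(h*t + 1)*(h*t + t)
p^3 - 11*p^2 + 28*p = p*(p - 7)*(p - 4)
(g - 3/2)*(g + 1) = g^2 - g/2 - 3/2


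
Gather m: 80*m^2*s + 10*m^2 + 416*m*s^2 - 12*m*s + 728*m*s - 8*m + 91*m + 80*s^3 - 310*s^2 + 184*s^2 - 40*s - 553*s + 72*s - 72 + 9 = m^2*(80*s + 10) + m*(416*s^2 + 716*s + 83) + 80*s^3 - 126*s^2 - 521*s - 63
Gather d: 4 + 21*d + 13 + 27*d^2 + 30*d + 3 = 27*d^2 + 51*d + 20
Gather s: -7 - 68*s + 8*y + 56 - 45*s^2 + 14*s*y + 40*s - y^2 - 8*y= -45*s^2 + s*(14*y - 28) - y^2 + 49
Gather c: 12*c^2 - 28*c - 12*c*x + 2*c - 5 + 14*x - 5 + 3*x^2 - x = 12*c^2 + c*(-12*x - 26) + 3*x^2 + 13*x - 10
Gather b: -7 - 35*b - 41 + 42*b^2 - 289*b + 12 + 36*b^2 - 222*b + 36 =78*b^2 - 546*b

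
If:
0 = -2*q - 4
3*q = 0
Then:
No Solution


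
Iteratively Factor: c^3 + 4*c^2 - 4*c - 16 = (c - 2)*(c^2 + 6*c + 8) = (c - 2)*(c + 2)*(c + 4)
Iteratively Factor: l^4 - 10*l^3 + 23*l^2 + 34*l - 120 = (l - 5)*(l^3 - 5*l^2 - 2*l + 24) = (l - 5)*(l - 3)*(l^2 - 2*l - 8) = (l - 5)*(l - 3)*(l + 2)*(l - 4)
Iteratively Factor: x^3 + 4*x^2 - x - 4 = (x - 1)*(x^2 + 5*x + 4) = (x - 1)*(x + 1)*(x + 4)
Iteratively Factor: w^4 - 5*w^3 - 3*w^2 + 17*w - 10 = (w - 1)*(w^3 - 4*w^2 - 7*w + 10) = (w - 1)^2*(w^2 - 3*w - 10) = (w - 5)*(w - 1)^2*(w + 2)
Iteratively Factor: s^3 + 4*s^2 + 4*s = (s + 2)*(s^2 + 2*s) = s*(s + 2)*(s + 2)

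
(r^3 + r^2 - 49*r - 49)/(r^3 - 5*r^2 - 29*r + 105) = (r^2 + 8*r + 7)/(r^2 + 2*r - 15)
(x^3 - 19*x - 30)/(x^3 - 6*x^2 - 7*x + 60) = (x + 2)/(x - 4)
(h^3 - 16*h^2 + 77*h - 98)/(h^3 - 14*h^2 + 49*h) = (h - 2)/h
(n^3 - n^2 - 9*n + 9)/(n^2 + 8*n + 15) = (n^2 - 4*n + 3)/(n + 5)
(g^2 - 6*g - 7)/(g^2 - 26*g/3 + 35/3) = 3*(g + 1)/(3*g - 5)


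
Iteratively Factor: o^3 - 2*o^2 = (o)*(o^2 - 2*o) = o*(o - 2)*(o)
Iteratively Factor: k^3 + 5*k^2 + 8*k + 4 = (k + 1)*(k^2 + 4*k + 4) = (k + 1)*(k + 2)*(k + 2)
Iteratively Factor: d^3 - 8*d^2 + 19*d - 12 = (d - 1)*(d^2 - 7*d + 12) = (d - 3)*(d - 1)*(d - 4)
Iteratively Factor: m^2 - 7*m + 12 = (m - 4)*(m - 3)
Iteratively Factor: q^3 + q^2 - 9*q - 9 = (q + 1)*(q^2 - 9) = (q - 3)*(q + 1)*(q + 3)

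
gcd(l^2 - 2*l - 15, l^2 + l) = 1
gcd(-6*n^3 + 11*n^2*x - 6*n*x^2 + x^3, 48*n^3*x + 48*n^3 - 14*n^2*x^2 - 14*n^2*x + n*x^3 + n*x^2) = 1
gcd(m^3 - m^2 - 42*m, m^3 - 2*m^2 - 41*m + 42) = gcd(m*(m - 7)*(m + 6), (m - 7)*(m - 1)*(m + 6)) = m^2 - m - 42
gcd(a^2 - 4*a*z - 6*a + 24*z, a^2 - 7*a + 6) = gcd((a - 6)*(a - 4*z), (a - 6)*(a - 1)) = a - 6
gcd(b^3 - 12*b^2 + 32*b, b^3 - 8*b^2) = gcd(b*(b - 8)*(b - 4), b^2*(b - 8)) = b^2 - 8*b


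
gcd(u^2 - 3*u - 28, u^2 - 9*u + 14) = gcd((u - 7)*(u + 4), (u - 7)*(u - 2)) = u - 7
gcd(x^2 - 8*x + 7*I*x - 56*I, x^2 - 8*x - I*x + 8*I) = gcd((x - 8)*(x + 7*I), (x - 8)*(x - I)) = x - 8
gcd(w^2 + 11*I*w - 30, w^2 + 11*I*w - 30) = w^2 + 11*I*w - 30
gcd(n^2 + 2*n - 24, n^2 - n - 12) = n - 4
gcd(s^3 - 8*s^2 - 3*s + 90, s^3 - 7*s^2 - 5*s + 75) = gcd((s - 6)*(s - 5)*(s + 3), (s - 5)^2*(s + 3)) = s^2 - 2*s - 15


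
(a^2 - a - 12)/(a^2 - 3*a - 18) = (a - 4)/(a - 6)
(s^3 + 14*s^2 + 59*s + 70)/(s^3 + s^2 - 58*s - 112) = (s + 5)/(s - 8)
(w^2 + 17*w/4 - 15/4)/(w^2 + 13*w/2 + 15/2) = (4*w - 3)/(2*(2*w + 3))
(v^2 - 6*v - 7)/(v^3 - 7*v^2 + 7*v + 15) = (v - 7)/(v^2 - 8*v + 15)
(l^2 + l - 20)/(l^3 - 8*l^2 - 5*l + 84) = (l + 5)/(l^2 - 4*l - 21)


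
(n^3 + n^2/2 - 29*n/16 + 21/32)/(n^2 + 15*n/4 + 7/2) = (8*n^2 - 10*n + 3)/(8*(n + 2))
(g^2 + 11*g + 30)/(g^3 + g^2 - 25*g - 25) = (g + 6)/(g^2 - 4*g - 5)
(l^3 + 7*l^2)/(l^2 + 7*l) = l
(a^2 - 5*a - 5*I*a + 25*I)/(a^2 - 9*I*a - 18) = (-a^2 + 5*a + 5*I*a - 25*I)/(-a^2 + 9*I*a + 18)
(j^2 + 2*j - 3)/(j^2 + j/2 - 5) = 2*(j^2 + 2*j - 3)/(2*j^2 + j - 10)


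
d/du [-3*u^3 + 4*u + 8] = 4 - 9*u^2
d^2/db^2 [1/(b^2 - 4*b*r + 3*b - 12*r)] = 2*(-b^2 + 4*b*r - 3*b + 12*r + (2*b - 4*r + 3)^2)/(b^2 - 4*b*r + 3*b - 12*r)^3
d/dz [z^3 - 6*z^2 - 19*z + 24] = 3*z^2 - 12*z - 19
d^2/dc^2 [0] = 0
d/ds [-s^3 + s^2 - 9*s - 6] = -3*s^2 + 2*s - 9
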